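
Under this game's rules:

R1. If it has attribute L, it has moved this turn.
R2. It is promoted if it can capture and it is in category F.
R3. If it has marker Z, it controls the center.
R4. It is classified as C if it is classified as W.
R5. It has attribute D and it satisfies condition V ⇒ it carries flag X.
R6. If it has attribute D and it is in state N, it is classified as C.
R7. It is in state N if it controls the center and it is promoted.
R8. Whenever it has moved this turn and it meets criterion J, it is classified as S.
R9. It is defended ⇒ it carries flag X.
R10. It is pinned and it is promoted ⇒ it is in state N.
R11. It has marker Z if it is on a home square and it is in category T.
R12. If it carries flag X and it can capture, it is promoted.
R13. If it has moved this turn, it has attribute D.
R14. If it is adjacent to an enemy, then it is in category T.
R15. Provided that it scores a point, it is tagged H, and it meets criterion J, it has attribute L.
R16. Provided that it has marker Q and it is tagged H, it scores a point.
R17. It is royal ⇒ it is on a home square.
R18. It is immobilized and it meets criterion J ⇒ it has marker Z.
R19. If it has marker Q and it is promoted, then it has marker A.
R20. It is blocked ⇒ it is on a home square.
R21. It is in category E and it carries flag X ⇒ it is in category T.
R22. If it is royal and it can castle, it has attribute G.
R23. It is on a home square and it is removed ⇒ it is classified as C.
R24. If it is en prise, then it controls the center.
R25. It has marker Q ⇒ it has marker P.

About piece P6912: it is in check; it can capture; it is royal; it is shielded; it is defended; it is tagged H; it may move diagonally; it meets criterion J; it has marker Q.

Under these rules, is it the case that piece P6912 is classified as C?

Forward chaining from the given facts derives: carries flag X, is promoted, scores a point, is on a home square, has marker A, has marker P, has attribute L, has moved this turn, is classified as S, has attribute D.
Rules concluding "it is classified as C": R4 needs "it is classified as W"; R6 needs "it is in state N"; R23 needs "it is removed" — none of these are established.

No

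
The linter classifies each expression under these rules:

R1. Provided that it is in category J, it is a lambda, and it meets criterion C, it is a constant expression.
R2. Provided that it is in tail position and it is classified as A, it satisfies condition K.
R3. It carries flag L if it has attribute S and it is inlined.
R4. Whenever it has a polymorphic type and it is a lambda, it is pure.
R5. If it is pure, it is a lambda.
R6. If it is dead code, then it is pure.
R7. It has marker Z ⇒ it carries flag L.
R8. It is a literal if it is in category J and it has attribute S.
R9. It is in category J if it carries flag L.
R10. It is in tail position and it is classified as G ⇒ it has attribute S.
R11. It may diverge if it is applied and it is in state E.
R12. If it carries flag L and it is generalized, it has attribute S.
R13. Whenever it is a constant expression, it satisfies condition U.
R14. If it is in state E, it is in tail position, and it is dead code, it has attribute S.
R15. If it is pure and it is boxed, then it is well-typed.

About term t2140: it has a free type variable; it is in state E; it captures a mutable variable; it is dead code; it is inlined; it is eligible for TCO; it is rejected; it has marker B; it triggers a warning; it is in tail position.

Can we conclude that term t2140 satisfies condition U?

No

Forward chaining from the given facts derives: is pure, has attribute S, carries flag L, is a lambda, is in category J, is a literal.
The only rule concluding "it satisfies condition U" is R13, which needs "it is a constant expression"; that is never established.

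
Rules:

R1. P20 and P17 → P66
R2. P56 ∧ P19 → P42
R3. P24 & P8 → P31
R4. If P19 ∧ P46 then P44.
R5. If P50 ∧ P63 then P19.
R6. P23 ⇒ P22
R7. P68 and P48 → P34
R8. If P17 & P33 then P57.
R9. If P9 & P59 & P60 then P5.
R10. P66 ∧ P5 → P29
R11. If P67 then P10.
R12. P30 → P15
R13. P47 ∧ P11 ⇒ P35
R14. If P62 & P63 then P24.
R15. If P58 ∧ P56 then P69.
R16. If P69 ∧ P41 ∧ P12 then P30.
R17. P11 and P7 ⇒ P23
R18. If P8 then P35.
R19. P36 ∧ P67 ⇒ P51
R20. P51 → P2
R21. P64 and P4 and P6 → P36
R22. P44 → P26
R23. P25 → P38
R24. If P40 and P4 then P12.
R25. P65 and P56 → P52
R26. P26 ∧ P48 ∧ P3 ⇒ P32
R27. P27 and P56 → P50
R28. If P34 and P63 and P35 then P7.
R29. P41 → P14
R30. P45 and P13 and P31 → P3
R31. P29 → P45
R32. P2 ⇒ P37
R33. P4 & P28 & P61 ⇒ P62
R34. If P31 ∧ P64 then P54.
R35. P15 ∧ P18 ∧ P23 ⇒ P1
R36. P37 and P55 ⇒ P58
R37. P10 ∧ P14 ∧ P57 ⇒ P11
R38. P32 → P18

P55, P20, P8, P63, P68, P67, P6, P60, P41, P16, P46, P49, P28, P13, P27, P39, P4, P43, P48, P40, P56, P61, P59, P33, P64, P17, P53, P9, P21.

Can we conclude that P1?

Yes

P66  (by R1: P20, P17)
P34  (by R7: P68, P48)
P57  (by R8: P17, P33)
P5  (by R9: P9, P59, P60)
P29  (by R10: P66, P5)
P10  (by R11: P67)
P35  (by R18: P8)
P36  (by R21: P64, P4, P6)
P12  (by R24: P40, P4)
P50  (by R27: P27, P56)
P7  (by R28: P34, P63, P35)
P14  (by R29: P41)
P45  (by R31: P29)
P62  (by R33: P4, P28, P61)
P11  (by R37: P10, P14, P57)
P19  (by R5: P50, P63)
P24  (by R14: P62, P63)
P23  (by R17: P11, P7)
P51  (by R19: P36, P67)
P2  (by R20: P51)
P37  (by R32: P2)
P58  (by R36: P37, P55)
P31  (by R3: P24, P8)
P44  (by R4: P19, P46)
P69  (by R15: P58, P56)
P30  (by R16: P69, P41, P12)
P26  (by R22: P44)
P3  (by R30: P45, P13, P31)
P15  (by R12: P30)
P32  (by R26: P26, P48, P3)
P18  (by R38: P32)
P1  (by R35: P15, P18, P23)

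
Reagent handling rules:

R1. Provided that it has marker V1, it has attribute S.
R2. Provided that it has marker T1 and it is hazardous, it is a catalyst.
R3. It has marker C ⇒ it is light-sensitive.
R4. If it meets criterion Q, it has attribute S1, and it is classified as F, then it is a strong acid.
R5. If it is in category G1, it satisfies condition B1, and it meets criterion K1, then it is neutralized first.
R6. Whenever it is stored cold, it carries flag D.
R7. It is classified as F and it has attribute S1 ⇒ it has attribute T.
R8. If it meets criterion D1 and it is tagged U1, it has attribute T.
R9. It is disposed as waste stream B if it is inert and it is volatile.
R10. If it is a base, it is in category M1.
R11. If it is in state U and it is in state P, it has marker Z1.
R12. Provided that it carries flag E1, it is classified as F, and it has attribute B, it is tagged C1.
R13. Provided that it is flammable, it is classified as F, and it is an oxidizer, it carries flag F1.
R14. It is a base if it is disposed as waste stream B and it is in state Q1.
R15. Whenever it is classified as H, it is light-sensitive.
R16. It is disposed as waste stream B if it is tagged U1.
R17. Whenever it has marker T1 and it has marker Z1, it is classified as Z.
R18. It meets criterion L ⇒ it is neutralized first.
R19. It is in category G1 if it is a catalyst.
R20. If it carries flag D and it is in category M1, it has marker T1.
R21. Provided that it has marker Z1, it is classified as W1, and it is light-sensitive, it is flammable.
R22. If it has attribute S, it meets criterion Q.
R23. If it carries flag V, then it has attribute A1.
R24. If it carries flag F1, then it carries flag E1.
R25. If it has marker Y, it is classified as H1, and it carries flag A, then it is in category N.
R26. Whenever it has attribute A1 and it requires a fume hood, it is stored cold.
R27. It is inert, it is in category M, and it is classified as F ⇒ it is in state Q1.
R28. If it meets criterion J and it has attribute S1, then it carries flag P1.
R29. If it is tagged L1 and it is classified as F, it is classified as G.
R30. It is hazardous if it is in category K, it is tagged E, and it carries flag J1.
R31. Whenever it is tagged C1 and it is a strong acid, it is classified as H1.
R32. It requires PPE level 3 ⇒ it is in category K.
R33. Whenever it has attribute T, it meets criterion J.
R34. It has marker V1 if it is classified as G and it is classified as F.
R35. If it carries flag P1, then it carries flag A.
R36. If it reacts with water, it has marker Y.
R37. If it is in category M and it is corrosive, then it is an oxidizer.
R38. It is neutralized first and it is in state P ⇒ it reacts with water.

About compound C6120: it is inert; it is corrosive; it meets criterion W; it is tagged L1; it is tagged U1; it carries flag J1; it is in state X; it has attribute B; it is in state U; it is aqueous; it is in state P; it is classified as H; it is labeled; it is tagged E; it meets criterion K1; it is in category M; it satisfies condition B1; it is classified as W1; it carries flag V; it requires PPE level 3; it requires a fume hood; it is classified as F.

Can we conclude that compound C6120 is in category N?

Forward chaining from the given facts derives: has marker Z1, is light-sensitive, is disposed as waste stream B, is flammable, has attribute A1, is stored cold, is in state Q1, is classified as G, is in category K, has marker V1, is an oxidizer, has attribute S, carries flag D, carries flag F1, is a base, meets criterion Q, carries flag E1, is hazardous, is in category M1, is tagged C1, has marker T1, is a catalyst, is classified as Z, is in category G1, is neutralized first, reacts with water, has marker Y.
The only rule concluding "it is in category N" is R25, which needs "it is classified as H1"; that is never established.

No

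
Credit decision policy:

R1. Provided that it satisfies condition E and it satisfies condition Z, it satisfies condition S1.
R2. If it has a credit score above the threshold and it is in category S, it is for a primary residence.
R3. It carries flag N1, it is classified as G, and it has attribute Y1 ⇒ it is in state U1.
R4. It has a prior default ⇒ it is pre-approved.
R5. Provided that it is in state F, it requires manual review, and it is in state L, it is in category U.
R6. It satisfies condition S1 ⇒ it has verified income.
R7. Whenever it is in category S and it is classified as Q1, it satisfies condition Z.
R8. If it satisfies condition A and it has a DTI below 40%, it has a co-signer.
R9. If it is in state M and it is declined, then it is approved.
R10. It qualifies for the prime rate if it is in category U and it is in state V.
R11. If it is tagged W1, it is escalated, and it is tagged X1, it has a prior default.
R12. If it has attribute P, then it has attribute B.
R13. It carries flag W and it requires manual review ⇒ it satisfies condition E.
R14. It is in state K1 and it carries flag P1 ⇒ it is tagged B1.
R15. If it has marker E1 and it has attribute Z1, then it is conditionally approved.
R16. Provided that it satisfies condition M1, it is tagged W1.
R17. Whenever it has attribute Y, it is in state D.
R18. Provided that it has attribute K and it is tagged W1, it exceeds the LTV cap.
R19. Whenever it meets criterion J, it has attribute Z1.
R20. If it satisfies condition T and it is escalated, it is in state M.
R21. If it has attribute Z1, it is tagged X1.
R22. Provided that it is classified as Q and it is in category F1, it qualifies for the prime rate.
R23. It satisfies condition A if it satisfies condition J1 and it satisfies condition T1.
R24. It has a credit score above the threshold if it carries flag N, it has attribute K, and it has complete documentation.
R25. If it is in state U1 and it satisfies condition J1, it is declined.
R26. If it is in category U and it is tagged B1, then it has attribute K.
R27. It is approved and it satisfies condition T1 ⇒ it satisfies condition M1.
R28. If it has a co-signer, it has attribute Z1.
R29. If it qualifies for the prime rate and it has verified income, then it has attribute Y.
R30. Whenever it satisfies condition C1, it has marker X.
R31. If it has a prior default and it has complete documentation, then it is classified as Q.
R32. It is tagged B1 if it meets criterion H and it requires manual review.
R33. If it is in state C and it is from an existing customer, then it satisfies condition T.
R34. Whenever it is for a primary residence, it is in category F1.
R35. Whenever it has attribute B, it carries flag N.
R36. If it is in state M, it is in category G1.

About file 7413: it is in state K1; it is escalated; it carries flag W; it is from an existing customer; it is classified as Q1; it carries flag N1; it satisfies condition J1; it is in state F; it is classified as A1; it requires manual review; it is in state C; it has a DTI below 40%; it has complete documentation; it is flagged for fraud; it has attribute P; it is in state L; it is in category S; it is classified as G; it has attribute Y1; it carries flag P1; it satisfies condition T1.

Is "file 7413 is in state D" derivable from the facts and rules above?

Yes

By R3 (it carries flag N1, it is classified as G, it has attribute Y1): it is in state U1.
By R5 (it is in state F, it requires manual review, it is in state L): it is in category U.
By R7 (it is in category S, it is classified as Q1): it satisfies condition Z.
By R12 (it has attribute P): it has attribute B.
By R13 (it carries flag W, it requires manual review): it satisfies condition E.
By R14 (it is in state K1, it carries flag P1): it is tagged B1.
By R23 (it satisfies condition J1, it satisfies condition T1): it satisfies condition A.
By R25 (it is in state U1, it satisfies condition J1): it is declined.
By R26 (it is in category U, it is tagged B1): it has attribute K.
By R33 (it is in state C, it is from an existing customer): it satisfies condition T.
By R35 (it has attribute B): it carries flag N.
By R1 (it satisfies condition E, it satisfies condition Z): it satisfies condition S1.
By R6 (it satisfies condition S1): it has verified income.
By R8 (it satisfies condition A, it has a DTI below 40%): it has a co-signer.
By R20 (it satisfies condition T, it is escalated): it is in state M.
By R24 (it carries flag N, it has attribute K, it has complete documentation): it has a credit score above the threshold.
By R28 (it has a co-signer): it has attribute Z1.
By R2 (it has a credit score above the threshold, it is in category S): it is for a primary residence.
By R9 (it is in state M, it is declined): it is approved.
By R21 (it has attribute Z1): it is tagged X1.
By R27 (it is approved, it satisfies condition T1): it satisfies condition M1.
By R34 (it is for a primary residence): it is in category F1.
By R16 (it satisfies condition M1): it is tagged W1.
By R11 (it is tagged W1, it is escalated, it is tagged X1): it has a prior default.
By R31 (it has a prior default, it has complete documentation): it is classified as Q.
By R22 (it is classified as Q, it is in category F1): it qualifies for the prime rate.
By R29 (it qualifies for the prime rate, it has verified income): it has attribute Y.
By R17 (it has attribute Y): it is in state D.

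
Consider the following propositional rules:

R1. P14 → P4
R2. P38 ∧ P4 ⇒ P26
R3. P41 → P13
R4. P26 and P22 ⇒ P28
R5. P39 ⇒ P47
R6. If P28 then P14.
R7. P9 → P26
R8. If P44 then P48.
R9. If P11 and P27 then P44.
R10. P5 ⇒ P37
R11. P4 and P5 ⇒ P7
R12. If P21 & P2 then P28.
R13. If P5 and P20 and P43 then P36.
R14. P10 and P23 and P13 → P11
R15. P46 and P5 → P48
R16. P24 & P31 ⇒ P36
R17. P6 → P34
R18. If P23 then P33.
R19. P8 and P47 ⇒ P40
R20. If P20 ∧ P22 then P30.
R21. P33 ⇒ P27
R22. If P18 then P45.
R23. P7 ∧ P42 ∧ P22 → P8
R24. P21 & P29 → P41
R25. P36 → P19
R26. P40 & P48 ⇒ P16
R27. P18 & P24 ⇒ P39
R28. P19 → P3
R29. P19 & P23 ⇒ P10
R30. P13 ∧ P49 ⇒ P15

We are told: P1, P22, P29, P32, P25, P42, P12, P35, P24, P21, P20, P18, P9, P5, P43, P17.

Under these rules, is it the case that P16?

Forward chaining from the given facts derives: P26, P37, P36, P30, P45, P41, P19, P39, P3, P13, P28, P47, P14, P4, P7, P8, P40.
The only rule concluding P16 is R26, which needs P48; that is never established.

No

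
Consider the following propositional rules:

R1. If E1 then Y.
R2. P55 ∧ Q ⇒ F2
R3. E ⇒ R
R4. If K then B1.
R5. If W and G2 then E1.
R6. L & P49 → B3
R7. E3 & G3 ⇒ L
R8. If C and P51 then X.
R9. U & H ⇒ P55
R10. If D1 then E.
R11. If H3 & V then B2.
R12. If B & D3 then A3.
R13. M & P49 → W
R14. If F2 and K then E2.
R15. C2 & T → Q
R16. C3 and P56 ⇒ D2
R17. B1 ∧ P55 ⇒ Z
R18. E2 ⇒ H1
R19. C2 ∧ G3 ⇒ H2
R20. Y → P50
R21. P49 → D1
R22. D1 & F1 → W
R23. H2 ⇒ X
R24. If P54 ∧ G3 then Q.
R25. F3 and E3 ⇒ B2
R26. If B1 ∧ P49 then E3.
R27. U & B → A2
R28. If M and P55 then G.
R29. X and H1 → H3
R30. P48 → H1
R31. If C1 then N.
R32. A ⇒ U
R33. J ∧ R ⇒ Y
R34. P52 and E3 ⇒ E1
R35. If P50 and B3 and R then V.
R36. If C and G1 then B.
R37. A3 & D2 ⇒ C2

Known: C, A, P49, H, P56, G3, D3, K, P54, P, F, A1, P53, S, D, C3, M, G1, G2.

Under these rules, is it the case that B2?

Yes

B1  (by R4: K)
W  (by R13: M, P49)
D2  (by R16: C3, P56)
D1  (by R21: P49)
Q  (by R24: P54, G3)
E3  (by R26: B1, P49)
U  (by R32: A)
B  (by R36: C, G1)
E1  (by R5: W, G2)
L  (by R7: E3, G3)
P55  (by R9: U, H)
E  (by R10: D1)
A3  (by R12: B, D3)
C2  (by R37: A3, D2)
Y  (by R1: E1)
F2  (by R2: P55, Q)
R  (by R3: E)
B3  (by R6: L, P49)
E2  (by R14: F2, K)
H1  (by R18: E2)
H2  (by R19: C2, G3)
P50  (by R20: Y)
X  (by R23: H2)
H3  (by R29: X, H1)
V  (by R35: P50, B3, R)
B2  (by R11: H3, V)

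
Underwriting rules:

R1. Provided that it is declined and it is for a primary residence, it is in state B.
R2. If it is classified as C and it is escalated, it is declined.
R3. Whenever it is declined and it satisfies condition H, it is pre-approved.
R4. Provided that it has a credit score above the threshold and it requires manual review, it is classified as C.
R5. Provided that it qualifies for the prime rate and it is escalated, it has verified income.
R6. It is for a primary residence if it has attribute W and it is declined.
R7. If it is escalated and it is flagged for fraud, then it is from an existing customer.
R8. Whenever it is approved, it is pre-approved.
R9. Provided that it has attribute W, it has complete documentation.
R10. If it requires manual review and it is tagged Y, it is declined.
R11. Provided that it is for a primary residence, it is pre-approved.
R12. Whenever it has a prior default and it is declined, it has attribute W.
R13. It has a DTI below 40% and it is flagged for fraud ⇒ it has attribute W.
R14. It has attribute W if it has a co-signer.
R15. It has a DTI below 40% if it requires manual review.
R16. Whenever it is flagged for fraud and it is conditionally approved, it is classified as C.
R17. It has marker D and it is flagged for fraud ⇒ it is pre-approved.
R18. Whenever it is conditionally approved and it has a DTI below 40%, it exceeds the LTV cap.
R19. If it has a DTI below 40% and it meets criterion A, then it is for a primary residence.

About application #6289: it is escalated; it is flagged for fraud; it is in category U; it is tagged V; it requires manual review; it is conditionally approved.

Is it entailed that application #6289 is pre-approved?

By R15 (it requires manual review): it has a DTI below 40%.
By R16 (it is flagged for fraud, it is conditionally approved): it is classified as C.
By R2 (it is classified as C, it is escalated): it is declined.
By R13 (it has a DTI below 40%, it is flagged for fraud): it has attribute W.
By R6 (it has attribute W, it is declined): it is for a primary residence.
By R11 (it is for a primary residence): it is pre-approved.

Yes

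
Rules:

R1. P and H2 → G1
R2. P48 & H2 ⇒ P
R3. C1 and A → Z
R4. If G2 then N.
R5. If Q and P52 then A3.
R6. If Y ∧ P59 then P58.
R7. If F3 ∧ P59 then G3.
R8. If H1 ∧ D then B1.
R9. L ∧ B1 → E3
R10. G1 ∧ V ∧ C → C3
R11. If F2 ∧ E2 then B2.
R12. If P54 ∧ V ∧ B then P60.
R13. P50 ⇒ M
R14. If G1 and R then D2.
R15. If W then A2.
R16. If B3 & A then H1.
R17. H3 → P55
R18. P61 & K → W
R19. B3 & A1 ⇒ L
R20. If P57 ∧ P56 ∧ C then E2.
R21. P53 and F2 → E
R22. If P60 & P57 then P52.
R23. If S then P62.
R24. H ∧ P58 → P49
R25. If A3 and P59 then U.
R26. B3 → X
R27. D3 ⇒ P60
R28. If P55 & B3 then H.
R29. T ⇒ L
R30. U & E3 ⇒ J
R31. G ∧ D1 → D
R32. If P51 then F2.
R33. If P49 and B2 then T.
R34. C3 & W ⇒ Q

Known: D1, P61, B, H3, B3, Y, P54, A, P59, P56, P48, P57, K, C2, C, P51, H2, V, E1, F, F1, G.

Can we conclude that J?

Yes

P  (by R2: P48, H2)
P58  (by R6: Y, P59)
P60  (by R12: P54, V, B)
H1  (by R16: B3, A)
P55  (by R17: H3)
W  (by R18: P61, K)
E2  (by R20: P57, P56, C)
P52  (by R22: P60, P57)
H  (by R28: P55, B3)
D  (by R31: G, D1)
F2  (by R32: P51)
G1  (by R1: P, H2)
B1  (by R8: H1, D)
C3  (by R10: G1, V, C)
B2  (by R11: F2, E2)
P49  (by R24: H, P58)
T  (by R33: P49, B2)
Q  (by R34: C3, W)
A3  (by R5: Q, P52)
U  (by R25: A3, P59)
L  (by R29: T)
E3  (by R9: L, B1)
J  (by R30: U, E3)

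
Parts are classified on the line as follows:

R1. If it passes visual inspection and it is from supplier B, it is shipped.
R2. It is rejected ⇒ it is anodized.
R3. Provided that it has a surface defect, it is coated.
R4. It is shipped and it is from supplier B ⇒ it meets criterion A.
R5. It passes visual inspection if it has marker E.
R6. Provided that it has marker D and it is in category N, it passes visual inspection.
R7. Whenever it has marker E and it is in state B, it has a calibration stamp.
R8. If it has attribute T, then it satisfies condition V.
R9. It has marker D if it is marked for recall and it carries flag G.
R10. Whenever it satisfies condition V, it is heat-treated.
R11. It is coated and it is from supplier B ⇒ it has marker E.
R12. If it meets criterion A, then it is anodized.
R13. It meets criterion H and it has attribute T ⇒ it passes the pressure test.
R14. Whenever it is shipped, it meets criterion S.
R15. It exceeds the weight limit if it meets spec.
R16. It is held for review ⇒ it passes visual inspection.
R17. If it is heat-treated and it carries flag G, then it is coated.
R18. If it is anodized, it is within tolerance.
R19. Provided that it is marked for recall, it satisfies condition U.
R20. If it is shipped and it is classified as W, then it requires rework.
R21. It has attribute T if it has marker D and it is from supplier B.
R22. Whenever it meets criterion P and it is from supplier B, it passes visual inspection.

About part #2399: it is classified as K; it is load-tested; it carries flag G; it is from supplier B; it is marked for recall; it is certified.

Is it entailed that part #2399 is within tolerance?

Yes

By R9 (it is marked for recall, it carries flag G): it has marker D.
By R21 (it has marker D, it is from supplier B): it has attribute T.
By R8 (it has attribute T): it satisfies condition V.
By R10 (it satisfies condition V): it is heat-treated.
By R17 (it is heat-treated, it carries flag G): it is coated.
By R11 (it is coated, it is from supplier B): it has marker E.
By R5 (it has marker E): it passes visual inspection.
By R1 (it passes visual inspection, it is from supplier B): it is shipped.
By R4 (it is shipped, it is from supplier B): it meets criterion A.
By R12 (it meets criterion A): it is anodized.
By R18 (it is anodized): it is within tolerance.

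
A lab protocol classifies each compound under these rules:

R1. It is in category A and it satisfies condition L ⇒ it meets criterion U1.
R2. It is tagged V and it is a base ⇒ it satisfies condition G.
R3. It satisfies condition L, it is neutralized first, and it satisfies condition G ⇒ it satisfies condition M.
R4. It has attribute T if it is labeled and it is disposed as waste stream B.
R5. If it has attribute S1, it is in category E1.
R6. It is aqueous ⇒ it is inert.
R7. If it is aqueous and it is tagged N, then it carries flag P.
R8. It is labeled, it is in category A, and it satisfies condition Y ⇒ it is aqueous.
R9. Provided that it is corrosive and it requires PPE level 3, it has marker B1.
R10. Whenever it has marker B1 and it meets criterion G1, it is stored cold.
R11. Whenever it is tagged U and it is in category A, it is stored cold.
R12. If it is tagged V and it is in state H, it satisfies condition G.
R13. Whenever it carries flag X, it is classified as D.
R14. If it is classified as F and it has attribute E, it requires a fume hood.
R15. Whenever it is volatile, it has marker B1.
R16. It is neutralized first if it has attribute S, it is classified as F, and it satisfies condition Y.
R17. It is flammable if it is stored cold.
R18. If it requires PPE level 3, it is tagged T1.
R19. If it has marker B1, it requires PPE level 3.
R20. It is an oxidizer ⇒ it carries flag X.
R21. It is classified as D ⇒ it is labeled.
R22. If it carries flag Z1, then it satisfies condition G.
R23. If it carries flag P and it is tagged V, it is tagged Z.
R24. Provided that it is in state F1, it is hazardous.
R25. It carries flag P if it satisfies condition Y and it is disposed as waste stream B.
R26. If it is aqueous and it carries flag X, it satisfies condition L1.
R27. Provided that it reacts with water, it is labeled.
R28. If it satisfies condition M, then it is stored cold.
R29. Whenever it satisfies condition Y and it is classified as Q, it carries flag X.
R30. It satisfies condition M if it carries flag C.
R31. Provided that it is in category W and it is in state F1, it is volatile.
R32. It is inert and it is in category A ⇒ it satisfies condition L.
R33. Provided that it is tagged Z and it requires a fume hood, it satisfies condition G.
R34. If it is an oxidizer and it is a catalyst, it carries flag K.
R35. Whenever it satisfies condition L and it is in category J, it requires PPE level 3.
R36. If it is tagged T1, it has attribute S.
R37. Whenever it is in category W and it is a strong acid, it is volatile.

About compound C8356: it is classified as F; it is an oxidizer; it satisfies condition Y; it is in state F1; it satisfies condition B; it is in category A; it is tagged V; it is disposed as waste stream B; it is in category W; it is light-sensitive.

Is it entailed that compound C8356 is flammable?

Forward chaining from the given facts derives: carries flag X, is hazardous, carries flag P, is volatile, is classified as D, has marker B1, requires PPE level 3, is labeled, is tagged Z, has attribute T, is aqueous, is tagged T1, satisfies condition L1, has attribute S, is inert, is neutralized first, satisfies condition L, meets criterion U1.
The only rule concluding "it is flammable" is R17, which needs "it is stored cold"; that is never established.

No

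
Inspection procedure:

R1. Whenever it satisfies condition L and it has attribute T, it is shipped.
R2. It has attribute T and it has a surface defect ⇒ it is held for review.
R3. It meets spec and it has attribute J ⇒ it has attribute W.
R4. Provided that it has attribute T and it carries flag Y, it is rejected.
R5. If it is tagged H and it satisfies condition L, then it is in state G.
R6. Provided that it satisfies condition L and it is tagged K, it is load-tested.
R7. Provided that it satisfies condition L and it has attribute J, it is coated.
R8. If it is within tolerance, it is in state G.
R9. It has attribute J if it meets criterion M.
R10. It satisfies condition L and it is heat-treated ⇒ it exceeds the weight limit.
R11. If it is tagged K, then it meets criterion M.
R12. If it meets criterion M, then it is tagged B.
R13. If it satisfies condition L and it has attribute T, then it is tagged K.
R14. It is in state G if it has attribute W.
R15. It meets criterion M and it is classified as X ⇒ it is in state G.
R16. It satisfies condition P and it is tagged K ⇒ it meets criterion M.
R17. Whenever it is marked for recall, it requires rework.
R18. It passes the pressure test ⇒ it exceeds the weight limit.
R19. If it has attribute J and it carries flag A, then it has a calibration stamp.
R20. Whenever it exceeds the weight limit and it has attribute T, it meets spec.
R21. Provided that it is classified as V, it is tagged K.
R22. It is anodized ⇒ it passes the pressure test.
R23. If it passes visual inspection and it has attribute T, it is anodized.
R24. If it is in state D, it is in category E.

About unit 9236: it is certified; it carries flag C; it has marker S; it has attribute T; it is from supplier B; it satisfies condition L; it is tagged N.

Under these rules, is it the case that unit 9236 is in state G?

Forward chaining from the given facts derives: is shipped, is tagged K, is load-tested, meets criterion M, is tagged B, has attribute J, is coated.
Rules concluding "it is in state G": R5 needs "it is tagged H"; R8 needs "it is within tolerance"; R14 needs "it has attribute W"; R15 needs "it is classified as X" — none of these are established.

No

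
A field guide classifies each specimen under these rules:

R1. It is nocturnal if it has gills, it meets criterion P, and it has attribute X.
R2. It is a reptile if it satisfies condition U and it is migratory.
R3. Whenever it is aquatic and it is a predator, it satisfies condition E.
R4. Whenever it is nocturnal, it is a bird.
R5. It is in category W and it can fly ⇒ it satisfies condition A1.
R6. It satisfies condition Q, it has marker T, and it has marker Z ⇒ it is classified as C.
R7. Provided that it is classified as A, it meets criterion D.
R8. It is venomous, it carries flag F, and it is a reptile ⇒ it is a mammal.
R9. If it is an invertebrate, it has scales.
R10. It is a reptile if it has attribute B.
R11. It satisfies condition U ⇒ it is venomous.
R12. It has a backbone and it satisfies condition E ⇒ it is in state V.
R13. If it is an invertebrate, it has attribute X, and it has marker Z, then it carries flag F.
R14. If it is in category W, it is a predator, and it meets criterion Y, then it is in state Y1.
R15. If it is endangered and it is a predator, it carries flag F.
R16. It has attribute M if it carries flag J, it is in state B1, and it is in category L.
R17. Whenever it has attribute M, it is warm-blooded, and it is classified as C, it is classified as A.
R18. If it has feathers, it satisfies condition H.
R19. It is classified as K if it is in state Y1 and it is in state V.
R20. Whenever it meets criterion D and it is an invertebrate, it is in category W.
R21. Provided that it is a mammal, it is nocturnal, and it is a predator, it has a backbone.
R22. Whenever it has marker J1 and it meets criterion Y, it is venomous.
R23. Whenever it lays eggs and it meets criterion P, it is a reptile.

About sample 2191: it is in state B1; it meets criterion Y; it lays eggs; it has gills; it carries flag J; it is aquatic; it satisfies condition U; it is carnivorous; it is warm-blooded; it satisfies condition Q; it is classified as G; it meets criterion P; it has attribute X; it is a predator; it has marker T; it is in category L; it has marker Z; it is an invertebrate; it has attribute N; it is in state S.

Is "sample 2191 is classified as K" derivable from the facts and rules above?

By R1 (it has gills, it meets criterion P, it has attribute X): it is nocturnal.
By R3 (it is aquatic, it is a predator): it satisfies condition E.
By R6 (it satisfies condition Q, it has marker T, it has marker Z): it is classified as C.
By R11 (it satisfies condition U): it is venomous.
By R13 (it is an invertebrate, it has attribute X, it has marker Z): it carries flag F.
By R16 (it carries flag J, it is in state B1, it is in category L): it has attribute M.
By R17 (it has attribute M, it is warm-blooded, it is classified as C): it is classified as A.
By R23 (it lays eggs, it meets criterion P): it is a reptile.
By R7 (it is classified as A): it meets criterion D.
By R8 (it is venomous, it carries flag F, it is a reptile): it is a mammal.
By R20 (it meets criterion D, it is an invertebrate): it is in category W.
By R21 (it is a mammal, it is nocturnal, it is a predator): it has a backbone.
By R12 (it has a backbone, it satisfies condition E): it is in state V.
By R14 (it is in category W, it is a predator, it meets criterion Y): it is in state Y1.
By R19 (it is in state Y1, it is in state V): it is classified as K.

Yes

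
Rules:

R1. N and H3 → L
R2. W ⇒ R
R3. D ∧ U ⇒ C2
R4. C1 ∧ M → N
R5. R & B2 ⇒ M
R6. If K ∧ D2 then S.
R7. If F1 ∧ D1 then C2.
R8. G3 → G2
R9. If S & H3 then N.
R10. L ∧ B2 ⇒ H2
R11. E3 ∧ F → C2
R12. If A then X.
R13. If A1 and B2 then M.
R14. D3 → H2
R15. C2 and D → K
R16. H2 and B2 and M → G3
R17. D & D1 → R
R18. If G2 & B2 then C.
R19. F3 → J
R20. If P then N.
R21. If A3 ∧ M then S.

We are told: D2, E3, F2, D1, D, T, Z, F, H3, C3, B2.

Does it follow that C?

C2  (by R11: E3, F)
K  (by R15: C2, D)
R  (by R17: D, D1)
M  (by R5: R, B2)
S  (by R6: K, D2)
N  (by R9: S, H3)
L  (by R1: N, H3)
H2  (by R10: L, B2)
G3  (by R16: H2, B2, M)
G2  (by R8: G3)
C  (by R18: G2, B2)

Yes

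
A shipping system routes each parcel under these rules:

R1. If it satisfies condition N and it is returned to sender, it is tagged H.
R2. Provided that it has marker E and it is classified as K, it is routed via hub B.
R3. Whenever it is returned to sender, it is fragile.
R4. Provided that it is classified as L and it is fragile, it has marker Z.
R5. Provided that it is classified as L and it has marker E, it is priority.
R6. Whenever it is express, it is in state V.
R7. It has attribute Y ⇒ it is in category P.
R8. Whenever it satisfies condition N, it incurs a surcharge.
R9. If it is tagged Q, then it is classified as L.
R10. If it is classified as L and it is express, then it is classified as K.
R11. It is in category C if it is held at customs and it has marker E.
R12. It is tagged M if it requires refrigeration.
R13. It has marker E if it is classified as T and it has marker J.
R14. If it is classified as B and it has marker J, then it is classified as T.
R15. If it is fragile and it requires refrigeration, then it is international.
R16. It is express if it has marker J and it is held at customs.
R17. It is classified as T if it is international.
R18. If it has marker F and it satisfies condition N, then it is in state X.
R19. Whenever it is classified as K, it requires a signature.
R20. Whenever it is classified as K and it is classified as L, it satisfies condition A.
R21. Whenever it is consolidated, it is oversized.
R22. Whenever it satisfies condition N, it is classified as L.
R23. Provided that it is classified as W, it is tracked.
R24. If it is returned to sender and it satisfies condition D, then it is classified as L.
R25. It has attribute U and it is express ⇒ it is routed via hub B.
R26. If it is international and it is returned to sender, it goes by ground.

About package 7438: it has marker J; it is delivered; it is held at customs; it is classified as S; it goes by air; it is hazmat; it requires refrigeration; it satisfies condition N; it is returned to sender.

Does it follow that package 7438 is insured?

No

Forward chaining from the given facts derives: is tagged H, is fragile, incurs a surcharge, is tagged M, is international, is express, is classified as T, is classified as L, goes by ground, has marker Z, is in state V, is classified as K, has marker E, requires a signature, satisfies condition A, is routed via hub B, is priority, is in category C.
No rule has "it is insured" as its conclusion, and it is not among the given facts.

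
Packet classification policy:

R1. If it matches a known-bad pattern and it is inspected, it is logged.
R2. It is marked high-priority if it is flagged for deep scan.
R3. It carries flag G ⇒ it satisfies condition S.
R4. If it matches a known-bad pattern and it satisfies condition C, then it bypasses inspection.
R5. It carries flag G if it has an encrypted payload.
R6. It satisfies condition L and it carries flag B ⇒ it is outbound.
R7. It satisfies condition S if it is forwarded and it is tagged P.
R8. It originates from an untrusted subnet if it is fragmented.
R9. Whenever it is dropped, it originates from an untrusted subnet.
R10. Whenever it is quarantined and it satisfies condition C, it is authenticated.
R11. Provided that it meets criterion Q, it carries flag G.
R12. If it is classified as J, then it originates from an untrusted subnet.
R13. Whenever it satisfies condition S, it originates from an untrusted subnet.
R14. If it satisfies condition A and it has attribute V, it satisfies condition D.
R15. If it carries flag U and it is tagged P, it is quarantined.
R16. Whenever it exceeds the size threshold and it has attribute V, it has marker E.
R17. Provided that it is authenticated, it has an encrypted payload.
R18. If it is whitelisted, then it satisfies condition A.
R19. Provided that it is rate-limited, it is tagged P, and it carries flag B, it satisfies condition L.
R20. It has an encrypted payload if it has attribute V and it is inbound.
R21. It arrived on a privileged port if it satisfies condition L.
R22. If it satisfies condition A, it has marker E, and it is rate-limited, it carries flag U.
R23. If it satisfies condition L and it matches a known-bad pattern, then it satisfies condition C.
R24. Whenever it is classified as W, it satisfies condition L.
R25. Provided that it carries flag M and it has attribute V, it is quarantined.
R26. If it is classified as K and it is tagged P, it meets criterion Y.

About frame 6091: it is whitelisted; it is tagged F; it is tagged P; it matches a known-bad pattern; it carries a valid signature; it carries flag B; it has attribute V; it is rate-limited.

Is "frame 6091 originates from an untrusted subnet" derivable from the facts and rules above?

No

Forward chaining from the given facts derives: satisfies condition A, satisfies condition L, arrived on a privileged port, satisfies condition C, bypasses inspection, is outbound, satisfies condition D.
Rules concluding "it originates from an untrusted subnet": R8 needs "it is fragmented"; R9 needs "it is dropped"; R12 needs "it is classified as J"; R13 needs "it satisfies condition S" — none of these are established.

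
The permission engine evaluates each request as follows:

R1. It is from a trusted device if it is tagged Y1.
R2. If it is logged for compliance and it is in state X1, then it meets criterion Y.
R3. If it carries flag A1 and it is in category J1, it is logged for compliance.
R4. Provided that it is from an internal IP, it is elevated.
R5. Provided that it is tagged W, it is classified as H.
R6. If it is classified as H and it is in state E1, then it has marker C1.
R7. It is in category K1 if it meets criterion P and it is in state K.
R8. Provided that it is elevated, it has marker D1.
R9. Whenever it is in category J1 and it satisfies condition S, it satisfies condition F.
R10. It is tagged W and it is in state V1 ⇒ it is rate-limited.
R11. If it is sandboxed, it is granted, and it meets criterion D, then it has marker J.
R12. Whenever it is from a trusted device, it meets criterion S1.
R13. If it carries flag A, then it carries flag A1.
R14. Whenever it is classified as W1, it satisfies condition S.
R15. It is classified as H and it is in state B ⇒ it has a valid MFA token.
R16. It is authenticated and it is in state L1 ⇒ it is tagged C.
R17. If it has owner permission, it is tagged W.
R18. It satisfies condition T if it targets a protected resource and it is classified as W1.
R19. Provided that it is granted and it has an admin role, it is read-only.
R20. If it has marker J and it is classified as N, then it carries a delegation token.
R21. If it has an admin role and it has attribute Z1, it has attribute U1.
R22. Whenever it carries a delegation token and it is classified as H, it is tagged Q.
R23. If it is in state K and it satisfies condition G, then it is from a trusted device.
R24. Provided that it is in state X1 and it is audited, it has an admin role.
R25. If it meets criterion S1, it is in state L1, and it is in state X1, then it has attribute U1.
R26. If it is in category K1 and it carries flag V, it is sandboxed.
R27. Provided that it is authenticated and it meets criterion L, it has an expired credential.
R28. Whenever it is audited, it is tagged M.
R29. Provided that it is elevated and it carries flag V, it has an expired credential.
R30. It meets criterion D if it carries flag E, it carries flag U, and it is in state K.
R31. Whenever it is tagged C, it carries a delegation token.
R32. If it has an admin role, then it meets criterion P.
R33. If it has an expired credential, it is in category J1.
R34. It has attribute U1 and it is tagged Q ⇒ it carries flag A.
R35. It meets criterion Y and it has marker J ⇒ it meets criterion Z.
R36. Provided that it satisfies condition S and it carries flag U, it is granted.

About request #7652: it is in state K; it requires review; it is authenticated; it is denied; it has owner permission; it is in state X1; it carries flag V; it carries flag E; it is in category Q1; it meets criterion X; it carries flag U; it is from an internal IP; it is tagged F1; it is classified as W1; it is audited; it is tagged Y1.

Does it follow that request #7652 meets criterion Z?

No

Forward chaining from the given facts derives: is from a trusted device, is elevated, has marker D1, meets criterion S1, satisfies condition S, is tagged W, has an admin role, is tagged M, has an expired credential, meets criterion D, meets criterion P, is in category J1, is granted, is classified as H, is in category K1, satisfies condition F, is read-only, is sandboxed, has marker J.
The only rule concluding "it meets criterion Z" is R35, which needs "it meets criterion Y"; that is never established.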